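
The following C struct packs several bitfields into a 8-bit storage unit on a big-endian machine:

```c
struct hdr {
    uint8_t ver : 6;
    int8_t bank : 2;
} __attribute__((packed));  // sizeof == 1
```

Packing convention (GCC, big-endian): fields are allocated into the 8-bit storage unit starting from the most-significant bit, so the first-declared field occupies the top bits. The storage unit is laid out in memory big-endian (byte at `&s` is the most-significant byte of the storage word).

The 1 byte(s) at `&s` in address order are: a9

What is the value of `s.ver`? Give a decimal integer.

[0]=0xa9 (big-endian) → word 0xa9
ver:6 @ bit 2 → (0xa9>>2)&0x3f = 0x2a  ←
bank:2 @ bit 0 → (0xa9>>0)&0x3 = 0x1

42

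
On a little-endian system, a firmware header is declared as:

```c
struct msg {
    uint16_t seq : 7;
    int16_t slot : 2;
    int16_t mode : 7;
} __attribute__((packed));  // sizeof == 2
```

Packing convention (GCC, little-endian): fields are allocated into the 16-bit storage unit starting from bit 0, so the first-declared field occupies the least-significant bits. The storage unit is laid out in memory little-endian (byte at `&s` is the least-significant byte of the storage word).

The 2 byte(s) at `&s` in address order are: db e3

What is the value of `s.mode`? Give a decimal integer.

[0]=0xdb [1]=0xe3 (little-endian) → word 0xe3db
seq [0+:7] = (word>>0) & 0x7f = 91
slot [7+:2] = (word>>7) & 0x3 = 3
mode [9+:7] = (word>>9) & 0x7f = 113  ←
mode signed 7b, MSB=1: 113 - 128 = -15

-15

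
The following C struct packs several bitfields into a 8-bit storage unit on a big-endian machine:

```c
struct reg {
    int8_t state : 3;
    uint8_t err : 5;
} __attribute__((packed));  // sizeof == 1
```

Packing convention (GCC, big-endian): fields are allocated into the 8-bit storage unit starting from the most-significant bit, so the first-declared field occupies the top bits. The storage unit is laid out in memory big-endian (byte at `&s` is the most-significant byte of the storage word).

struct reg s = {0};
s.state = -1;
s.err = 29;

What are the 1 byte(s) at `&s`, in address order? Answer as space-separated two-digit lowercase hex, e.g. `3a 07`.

fd

state (3b) val=-1 bits=0x7 at bit 5: 0xe0
err (5b) val=29 bits=0x1d at bit 0: 0xfd
word = 0xfd → big-endian bytes:
  [0]=0xfd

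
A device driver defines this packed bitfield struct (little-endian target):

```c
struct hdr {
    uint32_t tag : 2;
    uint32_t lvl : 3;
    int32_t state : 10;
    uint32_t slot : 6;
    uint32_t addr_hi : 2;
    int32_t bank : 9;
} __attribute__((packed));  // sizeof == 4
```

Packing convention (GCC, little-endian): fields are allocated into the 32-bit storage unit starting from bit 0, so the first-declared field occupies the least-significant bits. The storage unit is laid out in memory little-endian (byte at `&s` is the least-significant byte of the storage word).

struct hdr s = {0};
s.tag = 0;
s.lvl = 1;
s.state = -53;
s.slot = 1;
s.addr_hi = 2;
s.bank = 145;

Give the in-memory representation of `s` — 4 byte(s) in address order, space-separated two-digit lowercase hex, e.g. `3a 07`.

tag (2b) val=0 bits=0x0 at bit 0: 0x00000000
lvl (3b) val=1 bits=0x1 at bit 2: 0x00000004
state (10b) val=-53 bits=0x3cb at bit 5: 0x00007964
slot (6b) val=1 bits=0x1 at bit 15: 0x0000f964
addr_hi (2b) val=2 bits=0x2 at bit 21: 0x0040f964
bank (9b) val=145 bits=0x91 at bit 23: 0x48c0f964
word = 0x48c0f964 → little-endian bytes:
  [0]=0x64  [1]=0xf9  [2]=0xc0  [3]=0x48

64 f9 c0 48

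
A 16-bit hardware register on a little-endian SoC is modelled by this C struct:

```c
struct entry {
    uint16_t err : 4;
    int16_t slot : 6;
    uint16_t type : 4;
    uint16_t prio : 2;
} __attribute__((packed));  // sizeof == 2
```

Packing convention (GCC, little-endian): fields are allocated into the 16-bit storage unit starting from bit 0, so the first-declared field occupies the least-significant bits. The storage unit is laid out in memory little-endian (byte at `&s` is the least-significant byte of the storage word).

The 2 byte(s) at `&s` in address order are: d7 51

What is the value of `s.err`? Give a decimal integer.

7

[0]=0xd7 [1]=0x51 (little-endian) → word 0x51d7
err [0+:4] = (word>>0) & 0xf = 7  ←
slot [4+:6] = (word>>4) & 0x3f = 29
type [10+:4] = (word>>10) & 0xf = 4
prio [14+:2] = (word>>14) & 0x3 = 1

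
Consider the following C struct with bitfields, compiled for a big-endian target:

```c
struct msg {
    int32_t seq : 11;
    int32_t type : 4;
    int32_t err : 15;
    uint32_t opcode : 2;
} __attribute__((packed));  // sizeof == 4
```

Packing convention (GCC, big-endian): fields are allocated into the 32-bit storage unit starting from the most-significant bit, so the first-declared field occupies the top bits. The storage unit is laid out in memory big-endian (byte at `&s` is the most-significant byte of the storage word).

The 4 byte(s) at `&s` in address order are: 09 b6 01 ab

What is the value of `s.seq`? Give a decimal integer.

77

[0]=0x09 [1]=0xb6 [2]=0x01 [3]=0xab (big-endian) → word 0x09b601ab
seq [21+:11] = (word>>21) & 0x7ff = 77  ←
type [17+:4] = (word>>17) & 0xf = 11
err [2+:15] = (word>>2) & 0x7fff = 106
opcode [0+:2] = (word>>0) & 0x3 = 3
seq signed 11b, MSB=0: value = 77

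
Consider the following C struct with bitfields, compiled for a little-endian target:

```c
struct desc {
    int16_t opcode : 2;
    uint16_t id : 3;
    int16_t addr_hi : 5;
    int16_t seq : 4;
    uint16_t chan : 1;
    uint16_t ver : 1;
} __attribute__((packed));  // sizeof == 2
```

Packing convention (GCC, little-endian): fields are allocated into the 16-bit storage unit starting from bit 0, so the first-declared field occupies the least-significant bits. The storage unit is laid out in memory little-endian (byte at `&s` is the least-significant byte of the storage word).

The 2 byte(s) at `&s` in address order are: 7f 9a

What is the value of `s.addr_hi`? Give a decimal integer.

[0]=0x7f [1]=0x9a (little-endian) → word 0x9a7f
opcode:2 @ bit 0 → (0x9a7f>>0)&0x3 = 0x3
id:3 @ bit 2 → (0x9a7f>>2)&0x7 = 0x7
addr_hi:5 @ bit 5 → (0x9a7f>>5)&0x1f = 0x13  ←
seq:4 @ bit 10 → (0x9a7f>>10)&0xf = 0x6
chan:1 @ bit 14 → (0x9a7f>>14)&0x1 = 0x0
ver:1 @ bit 15 → (0x9a7f>>15)&0x1 = 0x1
addr_hi signed 5b, MSB=1: 19 - 32 = -13

-13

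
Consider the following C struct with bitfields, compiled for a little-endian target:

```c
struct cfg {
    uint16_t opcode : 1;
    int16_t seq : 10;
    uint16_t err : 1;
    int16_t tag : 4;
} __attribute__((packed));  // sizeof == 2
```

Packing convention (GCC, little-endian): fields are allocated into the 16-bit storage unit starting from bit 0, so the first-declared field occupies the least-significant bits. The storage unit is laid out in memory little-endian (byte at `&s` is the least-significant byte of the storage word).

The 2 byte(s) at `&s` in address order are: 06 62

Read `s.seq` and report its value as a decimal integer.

259

[0]=0x06 [1]=0x62 (little-endian) → word 0x6206
opcode [0+:1] = (word>>0) & 0x1 = 0
seq [1+:10] = (word>>1) & 0x3ff = 259  ←
err [11+:1] = (word>>11) & 0x1 = 0
tag [12+:4] = (word>>12) & 0xf = 6
seq signed 10b, MSB=0: value = 259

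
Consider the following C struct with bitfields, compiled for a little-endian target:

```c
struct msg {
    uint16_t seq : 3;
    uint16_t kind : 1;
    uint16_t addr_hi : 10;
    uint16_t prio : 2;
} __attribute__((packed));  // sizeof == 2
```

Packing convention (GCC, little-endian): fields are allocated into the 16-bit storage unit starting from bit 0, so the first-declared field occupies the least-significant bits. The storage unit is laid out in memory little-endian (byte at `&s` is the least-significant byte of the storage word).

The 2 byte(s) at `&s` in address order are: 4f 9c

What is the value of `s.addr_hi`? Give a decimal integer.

[0]=0x4f [1]=0x9c (little-endian) → word 0x9c4f
seq [0+:3] = (word>>0) & 0x7 = 7
kind [3+:1] = (word>>3) & 0x1 = 1
addr_hi [4+:10] = (word>>4) & 0x3ff = 452  ←
prio [14+:2] = (word>>14) & 0x3 = 2

452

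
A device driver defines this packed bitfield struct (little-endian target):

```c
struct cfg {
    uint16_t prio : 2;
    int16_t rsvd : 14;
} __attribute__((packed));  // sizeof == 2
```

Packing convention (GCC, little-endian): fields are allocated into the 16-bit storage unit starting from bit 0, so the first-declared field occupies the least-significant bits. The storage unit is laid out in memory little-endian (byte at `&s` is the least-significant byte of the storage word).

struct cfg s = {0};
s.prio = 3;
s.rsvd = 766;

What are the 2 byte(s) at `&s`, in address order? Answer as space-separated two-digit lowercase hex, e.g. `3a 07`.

fb 0b

prio:2 = 3 → 0x3 << 0 → word 0x0003
rsvd:14 = 766 → 0x2fe << 2 → word 0x0bfb
word = 0x0bfb → little-endian bytes:
  [0]=0xfb  [1]=0x0b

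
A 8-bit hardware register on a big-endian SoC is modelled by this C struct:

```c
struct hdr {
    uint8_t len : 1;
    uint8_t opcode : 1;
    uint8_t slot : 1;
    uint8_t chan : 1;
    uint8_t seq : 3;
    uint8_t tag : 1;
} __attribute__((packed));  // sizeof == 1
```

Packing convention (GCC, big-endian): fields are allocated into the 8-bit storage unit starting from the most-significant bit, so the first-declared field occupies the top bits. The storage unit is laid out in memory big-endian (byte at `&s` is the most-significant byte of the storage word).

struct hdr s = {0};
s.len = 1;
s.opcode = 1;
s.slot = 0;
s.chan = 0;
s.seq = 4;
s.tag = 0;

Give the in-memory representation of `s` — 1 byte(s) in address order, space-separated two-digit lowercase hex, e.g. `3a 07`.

len:1 = 1 → 0x1 << 7 → word 0x80
opcode:1 = 1 → 0x1 << 6 → word 0xc0
slot:1 = 0 → 0x0 << 5 → word 0xc0
chan:1 = 0 → 0x0 << 4 → word 0xc0
seq:3 = 4 → 0x4 << 1 → word 0xc8
tag:1 = 0 → 0x0 << 0 → word 0xc8
word = 0xc8 → big-endian bytes:
  [0]=0xc8

c8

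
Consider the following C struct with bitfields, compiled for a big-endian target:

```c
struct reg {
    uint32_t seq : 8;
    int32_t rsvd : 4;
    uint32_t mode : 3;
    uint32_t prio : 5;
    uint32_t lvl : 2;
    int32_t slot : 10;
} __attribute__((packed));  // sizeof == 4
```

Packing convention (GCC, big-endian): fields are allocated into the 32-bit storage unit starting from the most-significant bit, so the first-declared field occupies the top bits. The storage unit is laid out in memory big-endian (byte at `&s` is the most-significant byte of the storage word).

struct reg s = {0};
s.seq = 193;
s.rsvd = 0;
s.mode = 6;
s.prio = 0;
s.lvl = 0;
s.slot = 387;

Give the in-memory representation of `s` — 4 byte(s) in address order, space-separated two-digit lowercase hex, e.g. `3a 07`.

seq:8 = 193 → 0xc1 << 24 → word 0xc1000000
rsvd:4 = 0 → 0x0 << 20 → word 0xc1000000
mode:3 = 6 → 0x6 << 17 → word 0xc10c0000
prio:5 = 0 → 0x0 << 12 → word 0xc10c0000
lvl:2 = 0 → 0x0 << 10 → word 0xc10c0000
slot:10 = 387 → 0x183 << 0 → word 0xc10c0183
word = 0xc10c0183 → big-endian bytes:
  [0]=0xc1  [1]=0x0c  [2]=0x01  [3]=0x83

c1 0c 01 83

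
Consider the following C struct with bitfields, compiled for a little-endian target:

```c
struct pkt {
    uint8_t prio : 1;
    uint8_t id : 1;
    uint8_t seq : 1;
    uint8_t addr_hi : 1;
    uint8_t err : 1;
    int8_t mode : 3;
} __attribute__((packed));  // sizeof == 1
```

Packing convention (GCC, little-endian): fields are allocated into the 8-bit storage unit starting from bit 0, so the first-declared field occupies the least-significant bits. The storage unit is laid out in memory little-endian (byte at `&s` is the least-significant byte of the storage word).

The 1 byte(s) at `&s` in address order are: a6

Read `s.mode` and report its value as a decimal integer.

[0]=0xa6 (little-endian) → word 0xa6
prio:1 @ bit 0 → (0xa6>>0)&0x1 = 0x0
id:1 @ bit 1 → (0xa6>>1)&0x1 = 0x1
seq:1 @ bit 2 → (0xa6>>2)&0x1 = 0x1
addr_hi:1 @ bit 3 → (0xa6>>3)&0x1 = 0x0
err:1 @ bit 4 → (0xa6>>4)&0x1 = 0x0
mode:3 @ bit 5 → (0xa6>>5)&0x7 = 0x5  ←
mode signed 3b, MSB=1: 5 - 8 = -3

-3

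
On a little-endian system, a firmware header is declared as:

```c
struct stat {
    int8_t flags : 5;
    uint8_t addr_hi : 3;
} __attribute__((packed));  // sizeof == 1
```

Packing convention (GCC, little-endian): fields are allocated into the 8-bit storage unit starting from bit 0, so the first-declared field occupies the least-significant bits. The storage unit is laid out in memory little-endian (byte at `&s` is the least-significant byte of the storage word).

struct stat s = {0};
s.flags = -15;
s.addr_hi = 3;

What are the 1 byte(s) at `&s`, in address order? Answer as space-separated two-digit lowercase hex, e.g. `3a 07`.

[0+:5] flags=-15 & 0x1f = 0x11; word=0x11
[5+:3] addr_hi=3 & 0x7 = 0x3; word=0x71
word = 0x71 → little-endian bytes:
  [0]=0x71

71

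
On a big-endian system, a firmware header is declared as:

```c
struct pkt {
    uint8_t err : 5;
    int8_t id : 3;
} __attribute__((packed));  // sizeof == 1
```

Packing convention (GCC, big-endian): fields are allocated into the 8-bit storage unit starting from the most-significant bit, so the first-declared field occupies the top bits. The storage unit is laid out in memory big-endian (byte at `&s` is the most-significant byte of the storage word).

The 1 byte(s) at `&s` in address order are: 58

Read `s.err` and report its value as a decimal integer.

[0]=0x58 (big-endian) → word 0x58
err:5 @ bit 3 → (0x58>>3)&0x1f = 0xb  ←
id:3 @ bit 0 → (0x58>>0)&0x7 = 0x0

11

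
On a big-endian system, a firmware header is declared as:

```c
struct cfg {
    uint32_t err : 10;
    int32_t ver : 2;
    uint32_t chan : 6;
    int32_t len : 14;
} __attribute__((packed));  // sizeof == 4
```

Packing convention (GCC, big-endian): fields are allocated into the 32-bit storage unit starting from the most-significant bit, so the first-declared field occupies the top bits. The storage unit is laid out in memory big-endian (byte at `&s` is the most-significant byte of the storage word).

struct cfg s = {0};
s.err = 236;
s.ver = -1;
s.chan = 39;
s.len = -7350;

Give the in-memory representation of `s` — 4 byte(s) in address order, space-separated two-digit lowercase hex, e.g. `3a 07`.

3b 39 e3 4a

[22+:10] err=236 & 0x3ff = 0xec; word=0x3b000000
[20+:2] ver=-1 & 0x3 = 0x3; word=0x3b300000
[14+:6] chan=39 & 0x3f = 0x27; word=0x3b39c000
[0+:14] len=-7350 & 0x3fff = 0x234a; word=0x3b39e34a
word = 0x3b39e34a → big-endian bytes:
  [0]=0x3b  [1]=0x39  [2]=0xe3  [3]=0x4a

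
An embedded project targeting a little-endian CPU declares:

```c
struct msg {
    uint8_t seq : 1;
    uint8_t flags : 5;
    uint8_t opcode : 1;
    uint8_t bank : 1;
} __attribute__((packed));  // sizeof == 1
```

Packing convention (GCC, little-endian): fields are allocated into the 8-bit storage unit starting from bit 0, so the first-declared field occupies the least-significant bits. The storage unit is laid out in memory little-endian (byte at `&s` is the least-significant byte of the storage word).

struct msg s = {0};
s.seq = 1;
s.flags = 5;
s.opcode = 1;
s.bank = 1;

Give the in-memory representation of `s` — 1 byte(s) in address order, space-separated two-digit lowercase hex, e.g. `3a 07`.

seq (1b) val=1 bits=0x1 at bit 0: 0x01
flags (5b) val=5 bits=0x5 at bit 1: 0x0b
opcode (1b) val=1 bits=0x1 at bit 6: 0x4b
bank (1b) val=1 bits=0x1 at bit 7: 0xcb
word = 0xcb → little-endian bytes:
  [0]=0xcb

cb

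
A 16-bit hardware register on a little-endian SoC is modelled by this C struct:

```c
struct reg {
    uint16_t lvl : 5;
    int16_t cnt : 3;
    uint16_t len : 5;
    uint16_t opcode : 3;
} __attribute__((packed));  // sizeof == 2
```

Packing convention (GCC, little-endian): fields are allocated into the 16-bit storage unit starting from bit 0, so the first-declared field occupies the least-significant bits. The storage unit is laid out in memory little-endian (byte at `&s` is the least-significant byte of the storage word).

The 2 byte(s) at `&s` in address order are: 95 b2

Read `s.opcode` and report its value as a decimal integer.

5

[0]=0x95 [1]=0xb2 (little-endian) → word 0xb295
lvl [0+:5] = (word>>0) & 0x1f = 21
cnt [5+:3] = (word>>5) & 0x7 = 4
len [8+:5] = (word>>8) & 0x1f = 18
opcode [13+:3] = (word>>13) & 0x7 = 5  ←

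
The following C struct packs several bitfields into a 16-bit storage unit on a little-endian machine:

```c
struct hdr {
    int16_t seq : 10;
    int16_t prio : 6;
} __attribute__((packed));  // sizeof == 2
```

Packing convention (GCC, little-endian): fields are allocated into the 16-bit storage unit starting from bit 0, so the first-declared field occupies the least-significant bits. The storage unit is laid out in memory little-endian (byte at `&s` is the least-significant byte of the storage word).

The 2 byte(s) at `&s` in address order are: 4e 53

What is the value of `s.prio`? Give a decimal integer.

[0]=0x4e [1]=0x53 (little-endian) → word 0x534e
seq:10 @ bit 0 → (0x534e>>0)&0x3ff = 0x34e
prio:6 @ bit 10 → (0x534e>>10)&0x3f = 0x14  ←
prio signed 6b, MSB=0: value = 20

20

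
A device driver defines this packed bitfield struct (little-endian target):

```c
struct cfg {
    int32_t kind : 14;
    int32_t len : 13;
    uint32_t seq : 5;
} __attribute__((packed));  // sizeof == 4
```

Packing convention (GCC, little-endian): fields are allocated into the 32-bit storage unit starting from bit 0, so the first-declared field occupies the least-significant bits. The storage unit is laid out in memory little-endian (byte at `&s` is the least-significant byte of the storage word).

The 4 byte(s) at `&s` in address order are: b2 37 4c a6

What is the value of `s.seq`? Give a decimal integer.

20

[0]=0xb2 [1]=0x37 [2]=0x4c [3]=0xa6 (little-endian) → word 0xa64c37b2
kind [0+:14] = (word>>0) & 0x3fff = 14258
len [14+:13] = (word>>14) & 0x1fff = 6448
seq [27+:5] = (word>>27) & 0x1f = 20  ←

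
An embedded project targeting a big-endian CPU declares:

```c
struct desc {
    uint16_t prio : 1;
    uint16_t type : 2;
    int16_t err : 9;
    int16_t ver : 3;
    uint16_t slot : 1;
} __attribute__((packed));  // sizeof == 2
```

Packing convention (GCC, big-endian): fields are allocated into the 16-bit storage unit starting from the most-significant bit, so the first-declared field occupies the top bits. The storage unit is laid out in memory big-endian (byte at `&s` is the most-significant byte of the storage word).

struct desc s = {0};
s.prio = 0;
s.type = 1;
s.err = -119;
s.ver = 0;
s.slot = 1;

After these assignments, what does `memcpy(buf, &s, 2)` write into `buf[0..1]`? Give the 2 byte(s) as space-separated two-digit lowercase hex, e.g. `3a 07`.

38 91

prio:1 = 0 → 0x0 << 15 → word 0x0000
type:2 = 1 → 0x1 << 13 → word 0x2000
err:9 = -119 → 0x189 << 4 → word 0x3890
ver:3 = 0 → 0x0 << 1 → word 0x3890
slot:1 = 1 → 0x1 << 0 → word 0x3891
word = 0x3891 → big-endian bytes:
  [0]=0x38  [1]=0x91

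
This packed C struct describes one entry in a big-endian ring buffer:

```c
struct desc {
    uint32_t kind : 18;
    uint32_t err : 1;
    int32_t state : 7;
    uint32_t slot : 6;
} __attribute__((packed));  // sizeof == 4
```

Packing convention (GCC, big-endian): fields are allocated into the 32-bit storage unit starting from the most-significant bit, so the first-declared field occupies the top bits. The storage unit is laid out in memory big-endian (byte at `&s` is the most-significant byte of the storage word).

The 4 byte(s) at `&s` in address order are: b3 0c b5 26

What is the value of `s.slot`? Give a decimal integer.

38

[0]=0xb3 [1]=0x0c [2]=0xb5 [3]=0x26 (big-endian) → word 0xb30cb526
kind [14+:18] = (word>>14) & 0x3ffff = 183346
err [13+:1] = (word>>13) & 0x1 = 1
state [6+:7] = (word>>6) & 0x7f = 84
slot [0+:6] = (word>>0) & 0x3f = 38  ←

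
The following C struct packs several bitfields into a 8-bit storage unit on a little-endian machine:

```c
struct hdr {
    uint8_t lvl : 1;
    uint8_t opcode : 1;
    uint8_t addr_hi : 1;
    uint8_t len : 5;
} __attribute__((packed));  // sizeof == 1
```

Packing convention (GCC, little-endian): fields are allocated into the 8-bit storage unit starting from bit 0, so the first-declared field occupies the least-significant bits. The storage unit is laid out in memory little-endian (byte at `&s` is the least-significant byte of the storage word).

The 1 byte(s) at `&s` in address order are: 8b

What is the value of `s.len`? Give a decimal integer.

[0]=0x8b (little-endian) → word 0x8b
lvl:1 @ bit 0 → (0x8b>>0)&0x1 = 0x1
opcode:1 @ bit 1 → (0x8b>>1)&0x1 = 0x1
addr_hi:1 @ bit 2 → (0x8b>>2)&0x1 = 0x0
len:5 @ bit 3 → (0x8b>>3)&0x1f = 0x11  ←

17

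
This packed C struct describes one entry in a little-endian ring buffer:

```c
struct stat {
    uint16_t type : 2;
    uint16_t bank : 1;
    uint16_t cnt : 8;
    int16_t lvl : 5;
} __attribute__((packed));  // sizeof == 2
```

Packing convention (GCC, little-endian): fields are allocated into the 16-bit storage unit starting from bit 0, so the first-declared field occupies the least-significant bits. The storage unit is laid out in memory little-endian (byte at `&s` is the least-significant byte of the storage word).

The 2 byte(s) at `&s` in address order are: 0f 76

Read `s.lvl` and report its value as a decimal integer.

14

[0]=0x0f [1]=0x76 (little-endian) → word 0x760f
type [0+:2] = (word>>0) & 0x3 = 3
bank [2+:1] = (word>>2) & 0x1 = 1
cnt [3+:8] = (word>>3) & 0xff = 193
lvl [11+:5] = (word>>11) & 0x1f = 14  ←
lvl signed 5b, MSB=0: value = 14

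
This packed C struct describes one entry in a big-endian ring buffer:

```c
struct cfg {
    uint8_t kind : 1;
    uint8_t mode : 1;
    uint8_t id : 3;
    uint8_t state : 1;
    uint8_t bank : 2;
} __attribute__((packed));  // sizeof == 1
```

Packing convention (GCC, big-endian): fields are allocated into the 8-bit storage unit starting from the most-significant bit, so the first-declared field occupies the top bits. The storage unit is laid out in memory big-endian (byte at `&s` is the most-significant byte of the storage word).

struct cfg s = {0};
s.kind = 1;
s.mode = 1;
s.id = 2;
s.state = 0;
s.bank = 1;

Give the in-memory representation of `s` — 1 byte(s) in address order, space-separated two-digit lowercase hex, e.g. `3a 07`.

kind:1 = 1 → 0x1 << 7 → word 0x80
mode:1 = 1 → 0x1 << 6 → word 0xc0
id:3 = 2 → 0x2 << 3 → word 0xd0
state:1 = 0 → 0x0 << 2 → word 0xd0
bank:2 = 1 → 0x1 << 0 → word 0xd1
word = 0xd1 → big-endian bytes:
  [0]=0xd1

d1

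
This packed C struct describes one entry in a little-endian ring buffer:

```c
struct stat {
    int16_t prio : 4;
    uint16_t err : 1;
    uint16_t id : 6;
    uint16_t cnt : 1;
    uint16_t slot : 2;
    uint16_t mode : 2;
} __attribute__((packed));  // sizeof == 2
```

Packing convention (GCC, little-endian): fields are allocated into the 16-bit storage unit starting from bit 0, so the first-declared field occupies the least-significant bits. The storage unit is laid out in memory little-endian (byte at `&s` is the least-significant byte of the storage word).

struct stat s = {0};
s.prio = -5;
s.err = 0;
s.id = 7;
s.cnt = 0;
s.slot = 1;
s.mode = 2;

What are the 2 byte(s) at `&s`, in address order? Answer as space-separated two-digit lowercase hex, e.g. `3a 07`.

prio:4 = -5 → 0xb << 0 → word 0x000b
err:1 = 0 → 0x0 << 4 → word 0x000b
id:6 = 7 → 0x7 << 5 → word 0x00eb
cnt:1 = 0 → 0x0 << 11 → word 0x00eb
slot:2 = 1 → 0x1 << 12 → word 0x10eb
mode:2 = 2 → 0x2 << 14 → word 0x90eb
word = 0x90eb → little-endian bytes:
  [0]=0xeb  [1]=0x90

eb 90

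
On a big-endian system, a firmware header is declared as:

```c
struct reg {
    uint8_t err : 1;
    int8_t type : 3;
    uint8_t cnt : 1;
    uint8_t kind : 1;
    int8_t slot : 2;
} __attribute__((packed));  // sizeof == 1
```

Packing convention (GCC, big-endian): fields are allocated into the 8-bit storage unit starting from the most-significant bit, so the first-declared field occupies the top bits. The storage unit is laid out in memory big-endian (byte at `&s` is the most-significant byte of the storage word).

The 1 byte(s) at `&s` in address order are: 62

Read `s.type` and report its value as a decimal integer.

[0]=0x62 (big-endian) → word 0x62
err:1 @ bit 7 → (0x62>>7)&0x1 = 0x0
type:3 @ bit 4 → (0x62>>4)&0x7 = 0x6  ←
cnt:1 @ bit 3 → (0x62>>3)&0x1 = 0x0
kind:1 @ bit 2 → (0x62>>2)&0x1 = 0x0
slot:2 @ bit 0 → (0x62>>0)&0x3 = 0x2
type signed 3b, MSB=1: 6 - 8 = -2

-2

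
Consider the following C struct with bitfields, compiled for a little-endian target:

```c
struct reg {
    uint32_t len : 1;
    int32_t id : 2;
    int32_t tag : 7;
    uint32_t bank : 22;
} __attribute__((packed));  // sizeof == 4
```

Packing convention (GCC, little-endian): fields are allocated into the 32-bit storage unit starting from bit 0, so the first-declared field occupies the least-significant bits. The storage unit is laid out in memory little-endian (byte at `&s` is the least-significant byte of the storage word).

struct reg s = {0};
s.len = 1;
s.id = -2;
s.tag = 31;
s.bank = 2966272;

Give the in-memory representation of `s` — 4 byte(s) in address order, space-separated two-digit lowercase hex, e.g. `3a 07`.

len (1b) val=1 bits=0x1 at bit 0: 0x00000001
id (2b) val=-2 bits=0x2 at bit 1: 0x00000005
tag (7b) val=31 bits=0x1f at bit 3: 0x000000fd
bank (22b) val=2966272 bits=0x2d4300 at bit 10: 0xb50c00fd
word = 0xb50c00fd → little-endian bytes:
  [0]=0xfd  [1]=0x00  [2]=0x0c  [3]=0xb5

fd 00 0c b5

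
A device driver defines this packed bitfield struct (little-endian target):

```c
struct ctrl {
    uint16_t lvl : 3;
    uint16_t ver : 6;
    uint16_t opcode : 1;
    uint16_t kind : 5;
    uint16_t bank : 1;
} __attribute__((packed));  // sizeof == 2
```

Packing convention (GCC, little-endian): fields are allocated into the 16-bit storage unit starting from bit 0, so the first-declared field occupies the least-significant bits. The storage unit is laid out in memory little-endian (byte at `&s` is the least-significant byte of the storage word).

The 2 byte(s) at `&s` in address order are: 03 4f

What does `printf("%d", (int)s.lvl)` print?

3

[0]=0x03 [1]=0x4f (little-endian) → word 0x4f03
lvl:3 @ bit 0 → (0x4f03>>0)&0x7 = 0x3  ←
ver:6 @ bit 3 → (0x4f03>>3)&0x3f = 0x20
opcode:1 @ bit 9 → (0x4f03>>9)&0x1 = 0x1
kind:5 @ bit 10 → (0x4f03>>10)&0x1f = 0x13
bank:1 @ bit 15 → (0x4f03>>15)&0x1 = 0x0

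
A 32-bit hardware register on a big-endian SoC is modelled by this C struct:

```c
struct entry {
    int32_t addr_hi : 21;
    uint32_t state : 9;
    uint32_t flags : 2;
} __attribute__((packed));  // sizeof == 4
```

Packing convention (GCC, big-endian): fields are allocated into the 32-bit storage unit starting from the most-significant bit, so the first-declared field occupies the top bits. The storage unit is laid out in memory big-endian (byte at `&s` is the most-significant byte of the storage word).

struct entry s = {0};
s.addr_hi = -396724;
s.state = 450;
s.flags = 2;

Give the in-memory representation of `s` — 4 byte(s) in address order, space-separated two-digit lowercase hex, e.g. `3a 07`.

addr_hi:21 = -396724 → 0x19f24c << 11 → word 0xcf926000
state:9 = 450 → 0x1c2 << 2 → word 0xcf926708
flags:2 = 2 → 0x2 << 0 → word 0xcf92670a
word = 0xcf92670a → big-endian bytes:
  [0]=0xcf  [1]=0x92  [2]=0x67  [3]=0x0a

cf 92 67 0a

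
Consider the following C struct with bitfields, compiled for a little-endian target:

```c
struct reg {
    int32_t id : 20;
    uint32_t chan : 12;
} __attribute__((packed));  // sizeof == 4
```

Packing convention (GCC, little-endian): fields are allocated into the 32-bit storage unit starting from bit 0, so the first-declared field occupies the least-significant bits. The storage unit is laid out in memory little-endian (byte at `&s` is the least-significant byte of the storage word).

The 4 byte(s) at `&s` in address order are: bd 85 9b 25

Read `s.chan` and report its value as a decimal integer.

[0]=0xbd [1]=0x85 [2]=0x9b [3]=0x25 (little-endian) → word 0x259b85bd
id:20 @ bit 0 → (0x259b85bd>>0)&0xfffff = 0xb85bd
chan:12 @ bit 20 → (0x259b85bd>>20)&0xfff = 0x259  ←

601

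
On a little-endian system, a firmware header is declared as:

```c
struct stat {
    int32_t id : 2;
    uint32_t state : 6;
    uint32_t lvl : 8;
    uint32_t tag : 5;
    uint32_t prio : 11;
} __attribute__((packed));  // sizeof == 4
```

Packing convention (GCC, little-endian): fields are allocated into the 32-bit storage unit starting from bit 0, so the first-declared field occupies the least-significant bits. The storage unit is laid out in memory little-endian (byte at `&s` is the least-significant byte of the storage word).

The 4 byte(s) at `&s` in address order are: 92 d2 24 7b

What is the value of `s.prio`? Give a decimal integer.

[0]=0x92 [1]=0xd2 [2]=0x24 [3]=0x7b (little-endian) → word 0x7b24d292
id:2 @ bit 0 → (0x7b24d292>>0)&0x3 = 0x2
state:6 @ bit 2 → (0x7b24d292>>2)&0x3f = 0x24
lvl:8 @ bit 8 → (0x7b24d292>>8)&0xff = 0xd2
tag:5 @ bit 16 → (0x7b24d292>>16)&0x1f = 0x4
prio:11 @ bit 21 → (0x7b24d292>>21)&0x7ff = 0x3d9  ←

985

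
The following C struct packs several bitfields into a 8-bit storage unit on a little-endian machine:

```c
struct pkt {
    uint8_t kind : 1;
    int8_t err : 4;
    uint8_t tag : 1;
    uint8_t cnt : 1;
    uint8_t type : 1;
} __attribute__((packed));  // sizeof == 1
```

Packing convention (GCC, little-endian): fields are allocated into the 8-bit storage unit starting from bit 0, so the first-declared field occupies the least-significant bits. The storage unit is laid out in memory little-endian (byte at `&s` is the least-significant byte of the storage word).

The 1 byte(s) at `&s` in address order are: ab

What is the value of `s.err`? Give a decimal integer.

[0]=0xab (little-endian) → word 0xab
kind [0+:1] = (word>>0) & 0x1 = 1
err [1+:4] = (word>>1) & 0xf = 5  ←
tag [5+:1] = (word>>5) & 0x1 = 1
cnt [6+:1] = (word>>6) & 0x1 = 0
type [7+:1] = (word>>7) & 0x1 = 1
err signed 4b, MSB=0: value = 5

5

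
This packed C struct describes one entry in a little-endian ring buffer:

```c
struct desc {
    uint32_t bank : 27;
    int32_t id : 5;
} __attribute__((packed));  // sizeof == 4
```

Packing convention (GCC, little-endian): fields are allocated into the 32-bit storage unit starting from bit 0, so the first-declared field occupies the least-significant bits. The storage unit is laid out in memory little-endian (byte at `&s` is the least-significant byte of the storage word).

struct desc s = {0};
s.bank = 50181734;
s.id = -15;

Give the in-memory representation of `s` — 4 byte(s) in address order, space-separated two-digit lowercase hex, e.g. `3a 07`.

66 b6 fd 8a

bank:27 = 50181734 → 0x2fdb666 << 0 → word 0x02fdb666
id:5 = -15 → 0x11 << 27 → word 0x8afdb666
word = 0x8afdb666 → little-endian bytes:
  [0]=0x66  [1]=0xb6  [2]=0xfd  [3]=0x8a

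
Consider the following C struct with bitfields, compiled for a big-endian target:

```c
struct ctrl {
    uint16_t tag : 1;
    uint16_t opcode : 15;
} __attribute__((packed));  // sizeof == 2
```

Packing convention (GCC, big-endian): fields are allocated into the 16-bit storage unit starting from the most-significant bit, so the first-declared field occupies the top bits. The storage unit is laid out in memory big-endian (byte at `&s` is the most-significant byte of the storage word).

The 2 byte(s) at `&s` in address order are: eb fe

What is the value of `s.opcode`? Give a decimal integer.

[0]=0xeb [1]=0xfe (big-endian) → word 0xebfe
tag:1 @ bit 15 → (0xebfe>>15)&0x1 = 0x1
opcode:15 @ bit 0 → (0xebfe>>0)&0x7fff = 0x6bfe  ←

27646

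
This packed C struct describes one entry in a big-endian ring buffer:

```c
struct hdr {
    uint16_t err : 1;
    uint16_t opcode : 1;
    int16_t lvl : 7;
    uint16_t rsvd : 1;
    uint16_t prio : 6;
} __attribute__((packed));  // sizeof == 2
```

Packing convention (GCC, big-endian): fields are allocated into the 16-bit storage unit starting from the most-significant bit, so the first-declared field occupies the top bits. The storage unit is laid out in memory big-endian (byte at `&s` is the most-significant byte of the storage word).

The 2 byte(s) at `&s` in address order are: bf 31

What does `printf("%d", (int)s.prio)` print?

49

[0]=0xbf [1]=0x31 (big-endian) → word 0xbf31
err:1 @ bit 15 → (0xbf31>>15)&0x1 = 0x1
opcode:1 @ bit 14 → (0xbf31>>14)&0x1 = 0x0
lvl:7 @ bit 7 → (0xbf31>>7)&0x7f = 0x7e
rsvd:1 @ bit 6 → (0xbf31>>6)&0x1 = 0x0
prio:6 @ bit 0 → (0xbf31>>0)&0x3f = 0x31  ←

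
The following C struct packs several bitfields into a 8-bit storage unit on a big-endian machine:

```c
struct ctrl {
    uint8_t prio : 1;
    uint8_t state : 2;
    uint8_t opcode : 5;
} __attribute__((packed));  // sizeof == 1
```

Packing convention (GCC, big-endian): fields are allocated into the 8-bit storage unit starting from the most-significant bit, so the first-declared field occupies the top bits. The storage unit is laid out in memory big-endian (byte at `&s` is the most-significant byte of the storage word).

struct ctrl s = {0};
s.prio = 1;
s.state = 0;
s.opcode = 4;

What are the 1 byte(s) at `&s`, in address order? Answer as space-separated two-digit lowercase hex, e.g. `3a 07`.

84

[7+:1] prio=1 & 0x1 = 0x1; word=0x80
[5+:2] state=0 & 0x3 = 0x0; word=0x80
[0+:5] opcode=4 & 0x1f = 0x4; word=0x84
word = 0x84 → big-endian bytes:
  [0]=0x84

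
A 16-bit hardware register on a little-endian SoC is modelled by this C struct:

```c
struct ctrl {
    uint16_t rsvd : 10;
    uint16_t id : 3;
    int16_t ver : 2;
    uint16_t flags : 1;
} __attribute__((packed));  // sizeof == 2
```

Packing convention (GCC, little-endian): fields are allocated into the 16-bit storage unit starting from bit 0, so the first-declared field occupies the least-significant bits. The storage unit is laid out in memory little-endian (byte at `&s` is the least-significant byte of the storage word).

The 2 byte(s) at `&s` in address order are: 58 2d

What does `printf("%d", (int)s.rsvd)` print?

344

[0]=0x58 [1]=0x2d (little-endian) → word 0x2d58
rsvd:10 @ bit 0 → (0x2d58>>0)&0x3ff = 0x158  ←
id:3 @ bit 10 → (0x2d58>>10)&0x7 = 0x3
ver:2 @ bit 13 → (0x2d58>>13)&0x3 = 0x1
flags:1 @ bit 15 → (0x2d58>>15)&0x1 = 0x0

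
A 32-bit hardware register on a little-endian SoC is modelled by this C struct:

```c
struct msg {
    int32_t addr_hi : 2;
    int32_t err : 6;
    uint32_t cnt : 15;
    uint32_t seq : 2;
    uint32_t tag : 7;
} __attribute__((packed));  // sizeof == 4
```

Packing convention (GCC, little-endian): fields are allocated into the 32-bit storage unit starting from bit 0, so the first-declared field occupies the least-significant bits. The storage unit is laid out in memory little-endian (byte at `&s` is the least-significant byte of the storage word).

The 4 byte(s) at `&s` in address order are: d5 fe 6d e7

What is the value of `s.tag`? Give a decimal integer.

115

[0]=0xd5 [1]=0xfe [2]=0x6d [3]=0xe7 (little-endian) → word 0xe76dfed5
addr_hi:2 @ bit 0 → (0xe76dfed5>>0)&0x3 = 0x1
err:6 @ bit 2 → (0xe76dfed5>>2)&0x3f = 0x35
cnt:15 @ bit 8 → (0xe76dfed5>>8)&0x7fff = 0x6dfe
seq:2 @ bit 23 → (0xe76dfed5>>23)&0x3 = 0x2
tag:7 @ bit 25 → (0xe76dfed5>>25)&0x7f = 0x73  ←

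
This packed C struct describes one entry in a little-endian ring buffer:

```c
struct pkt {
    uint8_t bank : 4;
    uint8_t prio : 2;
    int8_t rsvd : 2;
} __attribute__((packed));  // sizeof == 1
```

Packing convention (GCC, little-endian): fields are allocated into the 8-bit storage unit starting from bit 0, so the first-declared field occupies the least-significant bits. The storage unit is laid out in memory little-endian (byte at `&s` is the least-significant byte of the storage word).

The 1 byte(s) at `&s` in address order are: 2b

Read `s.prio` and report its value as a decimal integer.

[0]=0x2b (little-endian) → word 0x2b
bank [0+:4] = (word>>0) & 0xf = 11
prio [4+:2] = (word>>4) & 0x3 = 2  ←
rsvd [6+:2] = (word>>6) & 0x3 = 0

2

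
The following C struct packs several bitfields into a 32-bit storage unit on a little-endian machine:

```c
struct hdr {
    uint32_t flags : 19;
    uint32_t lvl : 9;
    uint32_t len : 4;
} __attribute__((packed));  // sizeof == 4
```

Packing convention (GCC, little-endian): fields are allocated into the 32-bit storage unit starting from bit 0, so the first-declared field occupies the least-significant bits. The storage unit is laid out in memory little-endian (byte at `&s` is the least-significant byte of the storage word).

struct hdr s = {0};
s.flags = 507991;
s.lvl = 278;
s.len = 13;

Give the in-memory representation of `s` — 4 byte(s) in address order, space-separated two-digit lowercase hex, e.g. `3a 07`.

flags:19 = 507991 → 0x7c057 << 0 → word 0x0007c057
lvl:9 = 278 → 0x116 << 19 → word 0x08b7c057
len:4 = 13 → 0xd << 28 → word 0xd8b7c057
word = 0xd8b7c057 → little-endian bytes:
  [0]=0x57  [1]=0xc0  [2]=0xb7  [3]=0xd8

57 c0 b7 d8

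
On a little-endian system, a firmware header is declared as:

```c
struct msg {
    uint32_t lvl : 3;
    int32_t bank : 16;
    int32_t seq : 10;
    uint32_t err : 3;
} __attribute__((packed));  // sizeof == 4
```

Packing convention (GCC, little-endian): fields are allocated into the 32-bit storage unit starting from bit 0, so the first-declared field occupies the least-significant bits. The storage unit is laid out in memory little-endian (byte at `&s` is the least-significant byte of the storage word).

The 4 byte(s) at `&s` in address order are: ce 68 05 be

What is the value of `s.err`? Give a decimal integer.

5

[0]=0xce [1]=0x68 [2]=0x05 [3]=0xbe (little-endian) → word 0xbe0568ce
lvl:3 @ bit 0 → (0xbe0568ce>>0)&0x7 = 0x6
bank:16 @ bit 3 → (0xbe0568ce>>3)&0xffff = 0xad19
seq:10 @ bit 19 → (0xbe0568ce>>19)&0x3ff = 0x3c0
err:3 @ bit 29 → (0xbe0568ce>>29)&0x7 = 0x5  ←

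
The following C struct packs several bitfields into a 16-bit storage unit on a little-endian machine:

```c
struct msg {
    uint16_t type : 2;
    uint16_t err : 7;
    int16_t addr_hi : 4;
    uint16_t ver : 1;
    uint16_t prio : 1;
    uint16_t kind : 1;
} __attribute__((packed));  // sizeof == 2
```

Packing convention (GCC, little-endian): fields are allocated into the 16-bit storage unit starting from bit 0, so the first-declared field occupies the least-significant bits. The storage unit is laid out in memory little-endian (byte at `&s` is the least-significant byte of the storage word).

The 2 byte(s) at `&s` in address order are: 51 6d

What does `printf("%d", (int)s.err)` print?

84

[0]=0x51 [1]=0x6d (little-endian) → word 0x6d51
type:2 @ bit 0 → (0x6d51>>0)&0x3 = 0x1
err:7 @ bit 2 → (0x6d51>>2)&0x7f = 0x54  ←
addr_hi:4 @ bit 9 → (0x6d51>>9)&0xf = 0x6
ver:1 @ bit 13 → (0x6d51>>13)&0x1 = 0x1
prio:1 @ bit 14 → (0x6d51>>14)&0x1 = 0x1
kind:1 @ bit 15 → (0x6d51>>15)&0x1 = 0x0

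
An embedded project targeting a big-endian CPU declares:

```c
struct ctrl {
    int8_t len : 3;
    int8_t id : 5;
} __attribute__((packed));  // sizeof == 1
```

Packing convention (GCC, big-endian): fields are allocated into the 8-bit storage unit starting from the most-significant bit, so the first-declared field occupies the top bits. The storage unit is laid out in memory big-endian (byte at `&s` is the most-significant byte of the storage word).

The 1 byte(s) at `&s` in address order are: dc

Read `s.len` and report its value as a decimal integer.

[0]=0xdc (big-endian) → word 0xdc
len [5+:3] = (word>>5) & 0x7 = 6  ←
id [0+:5] = (word>>0) & 0x1f = 28
len signed 3b, MSB=1: 6 - 8 = -2

-2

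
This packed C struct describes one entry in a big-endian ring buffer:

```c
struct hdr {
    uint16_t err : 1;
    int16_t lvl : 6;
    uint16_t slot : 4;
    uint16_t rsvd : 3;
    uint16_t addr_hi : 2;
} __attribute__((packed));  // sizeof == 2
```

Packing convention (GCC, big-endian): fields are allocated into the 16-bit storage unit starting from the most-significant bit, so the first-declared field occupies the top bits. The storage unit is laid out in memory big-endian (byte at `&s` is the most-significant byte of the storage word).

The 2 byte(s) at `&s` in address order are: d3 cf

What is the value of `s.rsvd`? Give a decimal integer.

3

[0]=0xd3 [1]=0xcf (big-endian) → word 0xd3cf
err [15+:1] = (word>>15) & 0x1 = 1
lvl [9+:6] = (word>>9) & 0x3f = 41
slot [5+:4] = (word>>5) & 0xf = 14
rsvd [2+:3] = (word>>2) & 0x7 = 3  ←
addr_hi [0+:2] = (word>>0) & 0x3 = 3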